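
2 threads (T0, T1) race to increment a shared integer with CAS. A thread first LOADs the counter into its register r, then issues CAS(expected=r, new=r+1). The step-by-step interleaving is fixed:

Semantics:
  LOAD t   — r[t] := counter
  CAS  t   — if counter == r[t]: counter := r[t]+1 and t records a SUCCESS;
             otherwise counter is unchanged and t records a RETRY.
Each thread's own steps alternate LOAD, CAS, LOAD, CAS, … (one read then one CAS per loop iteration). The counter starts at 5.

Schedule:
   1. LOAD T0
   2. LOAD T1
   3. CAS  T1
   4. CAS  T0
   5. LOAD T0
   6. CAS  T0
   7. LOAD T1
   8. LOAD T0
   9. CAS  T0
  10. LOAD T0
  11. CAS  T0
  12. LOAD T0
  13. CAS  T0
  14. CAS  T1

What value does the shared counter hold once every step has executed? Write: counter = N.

counter = 10

#1 T0 reads 5
#2 T1 reads 5
#3 T1 CAS(5→6) writes; counter now 6
#4 T0 CAS(5→6) fails; counter now 6
#5 T0 reads 6
#6 T0 CAS(6→7) writes; counter now 7
#7 T1 reads 7
#8 T0 reads 7
#9 T0 CAS(7→8) writes; counter now 8
#10 T0 reads 8
#11 T0 CAS(8→9) writes; counter now 9
#12 T0 reads 9
#13 T0 CAS(9→10) writes; counter now 10
#14 T1 CAS(7→8) fails; counter now 10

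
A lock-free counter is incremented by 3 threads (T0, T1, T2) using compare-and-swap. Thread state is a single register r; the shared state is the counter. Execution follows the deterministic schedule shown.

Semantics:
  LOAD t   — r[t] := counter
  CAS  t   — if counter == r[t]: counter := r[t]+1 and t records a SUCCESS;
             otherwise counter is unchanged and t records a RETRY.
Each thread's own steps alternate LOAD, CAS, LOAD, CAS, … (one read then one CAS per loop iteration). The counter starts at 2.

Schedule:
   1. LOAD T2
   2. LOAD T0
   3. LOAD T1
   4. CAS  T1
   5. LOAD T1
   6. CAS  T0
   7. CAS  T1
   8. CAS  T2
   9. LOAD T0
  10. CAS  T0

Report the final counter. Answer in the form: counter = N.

#1 T2 reads 2
#2 T0 reads 2
#3 T1 reads 2
#4 T1 CAS(2→3) writes; counter now 3
#5 T1 reads 3
#6 T0 CAS(2→3) fails; counter now 3
#7 T1 CAS(3→4) writes; counter now 4
#8 T2 CAS(2→3) fails; counter now 4
#9 T0 reads 4
#10 T0 CAS(4→5) writes; counter now 5

counter = 5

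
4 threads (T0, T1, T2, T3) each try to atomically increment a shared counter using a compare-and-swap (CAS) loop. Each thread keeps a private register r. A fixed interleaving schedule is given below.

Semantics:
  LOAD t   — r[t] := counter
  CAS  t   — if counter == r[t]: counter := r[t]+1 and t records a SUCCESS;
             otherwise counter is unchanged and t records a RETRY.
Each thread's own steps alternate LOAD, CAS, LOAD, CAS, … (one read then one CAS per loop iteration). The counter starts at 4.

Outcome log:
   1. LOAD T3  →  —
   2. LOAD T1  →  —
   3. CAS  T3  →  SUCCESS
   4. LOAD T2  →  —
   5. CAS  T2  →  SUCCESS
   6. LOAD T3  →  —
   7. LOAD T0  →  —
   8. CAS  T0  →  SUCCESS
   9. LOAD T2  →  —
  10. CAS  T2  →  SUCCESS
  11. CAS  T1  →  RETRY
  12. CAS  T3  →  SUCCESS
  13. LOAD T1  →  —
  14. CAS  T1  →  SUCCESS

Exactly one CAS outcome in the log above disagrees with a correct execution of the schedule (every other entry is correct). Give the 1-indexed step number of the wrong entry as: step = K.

Re-executing:
#1 T3 reads 4
#2 T1 reads 4
#3 T3 CAS(4→5) writes; counter now 5
#4 T2 reads 5
#5 T2 CAS(5→6) writes; counter now 6
#6 T3 reads 6
#7 T0 reads 6
#8 T0 CAS(6→7) writes; counter now 7
#9 T2 reads 7
#10 T2 CAS(7→8) writes; counter now 8
#11 T1 CAS(4→5) fails; counter now 8
#12 T3 CAS(6→7) fails; counter now 8
#13 T1 reads 8
#14 T1 CAS(8→9) writes; counter now 9
Mismatch at 12.

step = 12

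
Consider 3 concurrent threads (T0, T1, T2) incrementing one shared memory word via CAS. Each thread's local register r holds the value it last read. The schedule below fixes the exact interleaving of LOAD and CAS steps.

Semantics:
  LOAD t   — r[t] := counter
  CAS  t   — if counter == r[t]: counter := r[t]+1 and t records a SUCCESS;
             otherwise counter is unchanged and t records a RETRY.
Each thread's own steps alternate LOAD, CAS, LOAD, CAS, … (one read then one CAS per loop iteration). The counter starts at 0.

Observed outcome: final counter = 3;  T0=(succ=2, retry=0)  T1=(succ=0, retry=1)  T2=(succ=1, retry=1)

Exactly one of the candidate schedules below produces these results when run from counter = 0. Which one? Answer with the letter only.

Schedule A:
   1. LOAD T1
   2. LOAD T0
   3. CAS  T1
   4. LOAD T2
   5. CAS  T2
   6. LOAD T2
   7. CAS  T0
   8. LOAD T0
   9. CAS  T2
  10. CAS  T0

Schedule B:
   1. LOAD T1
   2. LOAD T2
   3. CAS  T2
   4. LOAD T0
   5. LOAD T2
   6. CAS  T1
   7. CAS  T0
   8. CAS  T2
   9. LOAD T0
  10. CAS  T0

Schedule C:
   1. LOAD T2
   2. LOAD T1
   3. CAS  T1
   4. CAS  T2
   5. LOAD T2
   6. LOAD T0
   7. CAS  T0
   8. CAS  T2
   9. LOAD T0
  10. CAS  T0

Run B:
step 1: T1 LOAD ⇒ load; ctr=0 reg=0
step 2: T2 LOAD ⇒ load; ctr=0 reg=0
step 3: T2 CAS ⇒ ok; ctr=1 reg=0
step 4: T0 LOAD ⇒ load; ctr=1 reg=1
step 5: T2 LOAD ⇒ load; ctr=1 reg=1
step 6: T1 CAS ⇒ retry; ctr=1 reg=0
step 7: T0 CAS ⇒ ok; ctr=2 reg=1
step 8: T2 CAS ⇒ retry; ctr=2 reg=1
step 9: T0 LOAD ⇒ load; ctr=2 reg=2
step 10: T0 CAS ⇒ ok; ctr=3 reg=2

B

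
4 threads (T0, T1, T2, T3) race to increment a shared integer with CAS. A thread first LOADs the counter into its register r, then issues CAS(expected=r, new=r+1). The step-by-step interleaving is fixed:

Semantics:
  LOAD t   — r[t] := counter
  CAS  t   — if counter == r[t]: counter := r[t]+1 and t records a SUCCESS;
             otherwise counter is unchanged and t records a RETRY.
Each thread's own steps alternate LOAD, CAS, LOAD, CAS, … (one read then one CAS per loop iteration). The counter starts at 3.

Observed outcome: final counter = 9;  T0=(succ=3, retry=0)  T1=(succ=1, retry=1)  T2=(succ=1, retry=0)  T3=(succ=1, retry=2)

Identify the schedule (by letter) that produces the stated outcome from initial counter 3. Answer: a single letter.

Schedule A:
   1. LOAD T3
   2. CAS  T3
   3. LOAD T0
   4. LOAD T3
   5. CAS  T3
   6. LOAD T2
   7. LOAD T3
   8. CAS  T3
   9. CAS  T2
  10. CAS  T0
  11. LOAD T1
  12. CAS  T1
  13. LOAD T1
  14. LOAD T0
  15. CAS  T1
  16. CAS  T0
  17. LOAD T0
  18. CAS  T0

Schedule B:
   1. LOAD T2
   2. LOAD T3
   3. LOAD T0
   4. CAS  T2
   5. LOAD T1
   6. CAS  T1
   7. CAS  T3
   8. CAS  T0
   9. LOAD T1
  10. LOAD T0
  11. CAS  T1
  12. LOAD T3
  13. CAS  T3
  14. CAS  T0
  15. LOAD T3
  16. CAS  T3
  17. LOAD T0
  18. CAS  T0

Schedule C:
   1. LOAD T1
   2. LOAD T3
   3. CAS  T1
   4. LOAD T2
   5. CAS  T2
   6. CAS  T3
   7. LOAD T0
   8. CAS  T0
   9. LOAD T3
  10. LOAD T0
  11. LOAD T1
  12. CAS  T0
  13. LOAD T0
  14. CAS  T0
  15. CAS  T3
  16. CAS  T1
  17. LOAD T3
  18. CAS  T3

Simulating candidate C:
1. LOAD T1 → mem=3 r[T1]=3 [LOAD]
2. LOAD T3 → mem=3 r[T3]=3 [LOAD]
3. CAS T1 → mem=4 r[T1]=3 [OK]
4. LOAD T2 → mem=4 r[T2]=4 [LOAD]
5. CAS T2 → mem=5 r[T2]=4 [OK]
6. CAS T3 → mem=5 r[T3]=3 [RETRY]
7. LOAD T0 → mem=5 r[T0]=5 [LOAD]
8. CAS T0 → mem=6 r[T0]=5 [OK]
9. LOAD T3 → mem=6 r[T3]=6 [LOAD]
10. LOAD T0 → mem=6 r[T0]=6 [LOAD]
11. LOAD T1 → mem=6 r[T1]=6 [LOAD]
12. CAS T0 → mem=7 r[T0]=6 [OK]
13. LOAD T0 → mem=7 r[T0]=7 [LOAD]
14. CAS T0 → mem=8 r[T0]=7 [OK]
15. CAS T3 → mem=8 r[T3]=6 [RETRY]
16. CAS T1 → mem=8 r[T1]=6 [RETRY]
17. LOAD T3 → mem=8 r[T3]=8 [LOAD]
18. CAS T3 → mem=9 r[T3]=8 [OK]

C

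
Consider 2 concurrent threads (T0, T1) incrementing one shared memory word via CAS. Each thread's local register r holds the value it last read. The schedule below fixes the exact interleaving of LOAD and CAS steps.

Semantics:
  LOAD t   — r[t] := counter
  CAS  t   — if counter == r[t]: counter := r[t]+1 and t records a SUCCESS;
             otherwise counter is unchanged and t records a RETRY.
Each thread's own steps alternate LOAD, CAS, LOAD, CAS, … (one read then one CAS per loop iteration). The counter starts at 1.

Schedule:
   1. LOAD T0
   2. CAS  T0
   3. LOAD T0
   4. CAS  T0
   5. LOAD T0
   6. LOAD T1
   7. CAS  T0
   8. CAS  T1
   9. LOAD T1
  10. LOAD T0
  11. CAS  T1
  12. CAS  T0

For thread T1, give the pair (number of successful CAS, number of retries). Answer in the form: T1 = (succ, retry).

T1 = (1, 1)

[1] T0.load  rd  (counter 1, T0.r 1)
[2] T0.cas  hit  (counter 2, T0.r 1)
[3] T0.load  rd  (counter 2, T0.r 2)
[4] T0.cas  hit  (counter 3, T0.r 2)
[5] T0.load  rd  (counter 3, T0.r 3)
[6] T1.load  rd  (counter 3, T1.r 3)
[7] T0.cas  hit  (counter 4, T0.r 3)
[8] T1.cas  miss  (counter 4, T1.r 3)
[9] T1.load  rd  (counter 4, T1.r 4)
[10] T0.load  rd  (counter 4, T0.r 4)
[11] T1.cas  hit  (counter 5, T1.r 4)
[12] T0.cas  miss  (counter 5, T0.r 4)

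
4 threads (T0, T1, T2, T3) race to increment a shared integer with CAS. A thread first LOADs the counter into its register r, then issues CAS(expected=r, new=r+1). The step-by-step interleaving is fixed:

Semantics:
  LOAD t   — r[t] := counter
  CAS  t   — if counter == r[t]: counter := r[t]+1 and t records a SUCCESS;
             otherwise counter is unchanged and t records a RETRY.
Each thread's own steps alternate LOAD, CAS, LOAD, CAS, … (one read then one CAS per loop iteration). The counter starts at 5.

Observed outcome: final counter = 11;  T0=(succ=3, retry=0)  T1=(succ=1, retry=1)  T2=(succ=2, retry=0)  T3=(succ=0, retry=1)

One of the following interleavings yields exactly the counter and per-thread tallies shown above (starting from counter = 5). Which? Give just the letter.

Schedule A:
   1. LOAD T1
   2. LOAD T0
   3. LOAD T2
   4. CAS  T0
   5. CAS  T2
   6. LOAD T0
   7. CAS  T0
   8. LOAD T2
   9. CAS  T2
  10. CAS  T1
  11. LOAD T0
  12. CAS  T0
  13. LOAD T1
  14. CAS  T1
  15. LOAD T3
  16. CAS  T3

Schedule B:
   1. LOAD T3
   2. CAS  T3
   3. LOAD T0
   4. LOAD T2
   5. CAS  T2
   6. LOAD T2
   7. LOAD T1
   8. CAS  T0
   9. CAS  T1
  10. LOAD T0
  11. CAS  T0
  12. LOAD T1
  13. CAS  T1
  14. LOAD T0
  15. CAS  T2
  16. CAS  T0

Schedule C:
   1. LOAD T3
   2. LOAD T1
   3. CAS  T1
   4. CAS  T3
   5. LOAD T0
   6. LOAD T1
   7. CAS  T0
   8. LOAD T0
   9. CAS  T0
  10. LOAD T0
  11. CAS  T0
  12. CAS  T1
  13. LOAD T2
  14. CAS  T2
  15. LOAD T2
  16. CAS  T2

C

Tracing schedule C:
T3 LOAD — after: cnt=5, r=5 — load
T1 LOAD — after: cnt=5, r=5 — load
T1 CAS — after: cnt=6, r=5 — ok
T3 CAS — after: cnt=6, r=5 — retry
T0 LOAD — after: cnt=6, r=6 — load
T1 LOAD — after: cnt=6, r=6 — load
T0 CAS — after: cnt=7, r=6 — ok
T0 LOAD — after: cnt=7, r=7 — load
T0 CAS — after: cnt=8, r=7 — ok
T0 LOAD — after: cnt=8, r=8 — load
T0 CAS — after: cnt=9, r=8 — ok
T1 CAS — after: cnt=9, r=6 — retry
T2 LOAD — after: cnt=9, r=9 — load
T2 CAS — after: cnt=10, r=9 — ok
T2 LOAD — after: cnt=10, r=10 — load
T2 CAS — after: cnt=11, r=10 — ok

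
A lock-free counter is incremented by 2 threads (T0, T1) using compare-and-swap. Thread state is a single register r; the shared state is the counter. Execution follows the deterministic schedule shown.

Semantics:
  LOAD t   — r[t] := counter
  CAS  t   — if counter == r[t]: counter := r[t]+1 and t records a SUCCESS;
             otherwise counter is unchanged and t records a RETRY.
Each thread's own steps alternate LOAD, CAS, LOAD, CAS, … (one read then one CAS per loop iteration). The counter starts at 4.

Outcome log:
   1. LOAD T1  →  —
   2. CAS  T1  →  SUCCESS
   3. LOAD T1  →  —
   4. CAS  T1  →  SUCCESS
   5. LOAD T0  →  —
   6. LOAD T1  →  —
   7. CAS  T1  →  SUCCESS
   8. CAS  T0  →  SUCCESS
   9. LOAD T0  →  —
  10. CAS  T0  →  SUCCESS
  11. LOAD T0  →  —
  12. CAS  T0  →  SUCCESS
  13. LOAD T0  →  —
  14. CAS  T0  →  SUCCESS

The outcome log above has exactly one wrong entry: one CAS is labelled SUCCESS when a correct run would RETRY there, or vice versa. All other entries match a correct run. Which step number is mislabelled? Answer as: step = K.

Correct run:
step 1: T1 LOAD ⇒ load; ctr=4 reg=4
step 2: T1 CAS ⇒ ok; ctr=5 reg=4
step 3: T1 LOAD ⇒ load; ctr=5 reg=5
step 4: T1 CAS ⇒ ok; ctr=6 reg=5
step 5: T0 LOAD ⇒ load; ctr=6 reg=6
step 6: T1 LOAD ⇒ load; ctr=6 reg=6
step 7: T1 CAS ⇒ ok; ctr=7 reg=6
step 8: T0 CAS ⇒ retry; ctr=7 reg=6
step 9: T0 LOAD ⇒ load; ctr=7 reg=7
step 10: T0 CAS ⇒ ok; ctr=8 reg=7
step 11: T0 LOAD ⇒ load; ctr=8 reg=8
step 12: T0 CAS ⇒ ok; ctr=9 reg=8
step 13: T0 LOAD ⇒ load; ctr=9 reg=9
step 14: T0 CAS ⇒ ok; ctr=10 reg=9
Mismatch at 8.

step = 8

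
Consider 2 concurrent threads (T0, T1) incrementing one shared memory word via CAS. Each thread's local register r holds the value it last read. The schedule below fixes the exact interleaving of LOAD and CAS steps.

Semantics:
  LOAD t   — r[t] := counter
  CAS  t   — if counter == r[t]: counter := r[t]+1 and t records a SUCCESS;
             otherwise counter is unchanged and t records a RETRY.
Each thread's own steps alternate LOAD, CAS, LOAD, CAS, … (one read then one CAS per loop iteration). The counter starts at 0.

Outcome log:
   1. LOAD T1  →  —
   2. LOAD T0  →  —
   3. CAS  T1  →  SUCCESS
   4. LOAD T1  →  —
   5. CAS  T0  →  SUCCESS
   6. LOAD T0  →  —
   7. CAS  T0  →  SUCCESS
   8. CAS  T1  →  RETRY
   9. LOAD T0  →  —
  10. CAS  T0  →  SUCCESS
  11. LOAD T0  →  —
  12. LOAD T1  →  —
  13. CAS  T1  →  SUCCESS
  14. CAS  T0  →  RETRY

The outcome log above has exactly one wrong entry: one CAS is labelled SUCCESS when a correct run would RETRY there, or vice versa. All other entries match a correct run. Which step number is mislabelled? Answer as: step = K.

step = 5

Correct run:
[1] T1.load  rd  (counter 0, T1.r 0)
[2] T0.load  rd  (counter 0, T0.r 0)
[3] T1.cas  hit  (counter 1, T1.r 0)
[4] T1.load  rd  (counter 1, T1.r 1)
[5] T0.cas  miss  (counter 1, T0.r 0)
[6] T0.load  rd  (counter 1, T0.r 1)
[7] T0.cas  hit  (counter 2, T0.r 1)
[8] T1.cas  miss  (counter 2, T1.r 1)
[9] T0.load  rd  (counter 2, T0.r 2)
[10] T0.cas  hit  (counter 3, T0.r 2)
[11] T0.load  rd  (counter 3, T0.r 3)
[12] T1.load  rd  (counter 3, T1.r 3)
[13] T1.cas  hit  (counter 4, T1.r 3)
[14] T0.cas  miss  (counter 4, T0.r 3)
Mismatch at 5.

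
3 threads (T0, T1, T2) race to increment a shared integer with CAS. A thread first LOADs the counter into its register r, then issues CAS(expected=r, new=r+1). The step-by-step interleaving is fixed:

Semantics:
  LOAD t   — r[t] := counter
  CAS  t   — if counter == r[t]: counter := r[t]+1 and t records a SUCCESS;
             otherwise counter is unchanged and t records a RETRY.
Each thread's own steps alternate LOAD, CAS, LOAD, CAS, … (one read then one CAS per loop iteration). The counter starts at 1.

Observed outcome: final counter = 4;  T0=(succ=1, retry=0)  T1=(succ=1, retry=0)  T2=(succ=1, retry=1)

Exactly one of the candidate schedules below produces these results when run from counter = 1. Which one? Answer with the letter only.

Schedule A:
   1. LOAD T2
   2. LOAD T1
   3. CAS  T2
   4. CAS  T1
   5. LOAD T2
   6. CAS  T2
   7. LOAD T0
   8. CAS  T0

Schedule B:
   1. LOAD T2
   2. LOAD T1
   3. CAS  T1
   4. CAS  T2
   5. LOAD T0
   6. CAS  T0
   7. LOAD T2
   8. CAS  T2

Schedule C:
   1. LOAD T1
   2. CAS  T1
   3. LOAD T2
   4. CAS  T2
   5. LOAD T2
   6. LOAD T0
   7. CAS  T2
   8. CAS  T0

B

Run B:
   1) LOAD T2:  M=1  r_T2=1
   2) LOAD T1:  M=1  r_T1=1
   3) CAS  T1:  M=2  r_T1=1 ✓
   4) CAS  T2:  M=2  r_T2=1 ✗
   5) LOAD T0:  M=2  r_T0=2
   6) CAS  T0:  M=3  r_T0=2 ✓
   7) LOAD T2:  M=3  r_T2=3
   8) CAS  T2:  M=4  r_T2=3 ✓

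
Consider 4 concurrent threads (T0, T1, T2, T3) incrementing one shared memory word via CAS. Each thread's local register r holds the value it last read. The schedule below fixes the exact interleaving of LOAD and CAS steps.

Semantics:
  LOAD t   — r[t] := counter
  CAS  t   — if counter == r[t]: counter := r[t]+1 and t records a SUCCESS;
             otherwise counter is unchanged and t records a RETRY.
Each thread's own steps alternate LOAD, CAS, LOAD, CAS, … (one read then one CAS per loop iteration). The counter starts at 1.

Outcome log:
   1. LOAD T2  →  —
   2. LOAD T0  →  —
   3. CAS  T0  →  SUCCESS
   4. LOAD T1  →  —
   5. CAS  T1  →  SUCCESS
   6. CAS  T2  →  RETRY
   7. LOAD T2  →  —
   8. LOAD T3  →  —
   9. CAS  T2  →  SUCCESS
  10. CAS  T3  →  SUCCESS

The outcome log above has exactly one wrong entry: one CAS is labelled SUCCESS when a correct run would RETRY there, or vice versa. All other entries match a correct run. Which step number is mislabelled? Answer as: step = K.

Reference trace:
T2 LOAD — after: cnt=1, r=1 — load
T0 LOAD — after: cnt=1, r=1 — load
T0 CAS — after: cnt=2, r=1 — ok
T1 LOAD — after: cnt=2, r=2 — load
T1 CAS — after: cnt=3, r=2 — ok
T2 CAS — after: cnt=3, r=1 — retry
T2 LOAD — after: cnt=3, r=3 — load
T3 LOAD — after: cnt=3, r=3 — load
T2 CAS — after: cnt=4, r=3 — ok
T3 CAS — after: cnt=4, r=3 — retry
Flip is step 10.

step = 10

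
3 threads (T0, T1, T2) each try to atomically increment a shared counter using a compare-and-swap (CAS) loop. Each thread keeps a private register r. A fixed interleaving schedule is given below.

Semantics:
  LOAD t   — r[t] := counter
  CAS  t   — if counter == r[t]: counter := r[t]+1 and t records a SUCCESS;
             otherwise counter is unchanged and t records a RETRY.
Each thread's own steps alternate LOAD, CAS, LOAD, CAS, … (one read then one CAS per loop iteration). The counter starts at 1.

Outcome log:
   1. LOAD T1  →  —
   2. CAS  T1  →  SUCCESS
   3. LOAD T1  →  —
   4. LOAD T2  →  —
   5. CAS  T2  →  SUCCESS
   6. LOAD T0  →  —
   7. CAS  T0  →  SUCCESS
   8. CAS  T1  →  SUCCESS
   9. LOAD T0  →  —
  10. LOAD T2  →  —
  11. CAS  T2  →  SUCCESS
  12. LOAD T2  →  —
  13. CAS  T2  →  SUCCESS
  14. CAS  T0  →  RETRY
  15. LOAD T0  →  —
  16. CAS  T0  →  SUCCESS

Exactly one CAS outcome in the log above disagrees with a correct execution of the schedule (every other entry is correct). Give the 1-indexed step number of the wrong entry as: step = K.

step = 8

Reference trace:
#1 T1 reads 1
#2 T1 CAS(1→2) writes; counter now 2
#3 T1 reads 2
#4 T2 reads 2
#5 T2 CAS(2→3) writes; counter now 3
#6 T0 reads 3
#7 T0 CAS(3→4) writes; counter now 4
#8 T1 CAS(2→3) fails; counter now 4
#9 T0 reads 4
#10 T2 reads 4
#11 T2 CAS(4→5) writes; counter now 5
#12 T2 reads 5
#13 T2 CAS(5→6) writes; counter now 6
#14 T0 CAS(4→5) fails; counter now 6
#15 T0 reads 6
#16 T0 CAS(6→7) writes; counter now 7
Log disagrees first at step 8.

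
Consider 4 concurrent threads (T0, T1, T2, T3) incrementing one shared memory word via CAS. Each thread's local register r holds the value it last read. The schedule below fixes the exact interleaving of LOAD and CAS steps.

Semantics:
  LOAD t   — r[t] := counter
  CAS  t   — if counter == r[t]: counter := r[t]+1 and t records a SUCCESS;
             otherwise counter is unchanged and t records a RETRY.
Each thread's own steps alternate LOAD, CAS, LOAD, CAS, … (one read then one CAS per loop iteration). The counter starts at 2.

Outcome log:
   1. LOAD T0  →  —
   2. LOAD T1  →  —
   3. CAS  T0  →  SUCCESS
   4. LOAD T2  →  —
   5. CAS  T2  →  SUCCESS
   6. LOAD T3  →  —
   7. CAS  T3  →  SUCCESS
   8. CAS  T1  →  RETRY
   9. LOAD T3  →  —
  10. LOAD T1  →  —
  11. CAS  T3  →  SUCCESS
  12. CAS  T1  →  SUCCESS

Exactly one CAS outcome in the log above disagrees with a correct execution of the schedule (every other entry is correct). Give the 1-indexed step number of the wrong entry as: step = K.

step = 12

Correct run:
T0 LOAD — after: cnt=2, r=2 — load
T1 LOAD — after: cnt=2, r=2 — load
T0 CAS — after: cnt=3, r=2 — ok
T2 LOAD — after: cnt=3, r=3 — load
T2 CAS — after: cnt=4, r=3 — ok
T3 LOAD — after: cnt=4, r=4 — load
T3 CAS — after: cnt=5, r=4 — ok
T1 CAS — after: cnt=5, r=2 — retry
T3 LOAD — after: cnt=5, r=5 — load
T1 LOAD — after: cnt=5, r=5 — load
T3 CAS — after: cnt=6, r=5 — ok
T1 CAS — after: cnt=6, r=5 — retry
Mismatch at 12.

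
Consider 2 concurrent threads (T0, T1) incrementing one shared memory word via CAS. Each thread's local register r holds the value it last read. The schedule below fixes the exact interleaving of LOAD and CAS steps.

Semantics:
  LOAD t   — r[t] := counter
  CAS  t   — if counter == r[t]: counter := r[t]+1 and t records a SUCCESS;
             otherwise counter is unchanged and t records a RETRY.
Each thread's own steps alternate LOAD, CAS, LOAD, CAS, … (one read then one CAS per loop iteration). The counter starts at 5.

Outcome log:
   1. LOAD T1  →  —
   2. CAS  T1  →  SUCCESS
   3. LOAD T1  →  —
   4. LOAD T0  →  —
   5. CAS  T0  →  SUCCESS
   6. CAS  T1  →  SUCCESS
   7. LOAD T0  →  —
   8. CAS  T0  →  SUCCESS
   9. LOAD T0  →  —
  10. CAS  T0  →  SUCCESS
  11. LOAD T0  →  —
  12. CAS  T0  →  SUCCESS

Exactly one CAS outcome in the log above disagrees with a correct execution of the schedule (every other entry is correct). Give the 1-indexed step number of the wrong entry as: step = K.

Re-executing:
1. LOAD T1 → mem=5 r[T1]=5 [LOAD]
2. CAS T1 → mem=6 r[T1]=5 [OK]
3. LOAD T1 → mem=6 r[T1]=6 [LOAD]
4. LOAD T0 → mem=6 r[T0]=6 [LOAD]
5. CAS T0 → mem=7 r[T0]=6 [OK]
6. CAS T1 → mem=7 r[T1]=6 [RETRY]
7. LOAD T0 → mem=7 r[T0]=7 [LOAD]
8. CAS T0 → mem=8 r[T0]=7 [OK]
9. LOAD T0 → mem=8 r[T0]=8 [LOAD]
10. CAS T0 → mem=9 r[T0]=8 [OK]
11. LOAD T0 → mem=9 r[T0]=9 [LOAD]
12. CAS T0 → mem=10 r[T0]=9 [OK]
Log disagrees first at step 6.

step = 6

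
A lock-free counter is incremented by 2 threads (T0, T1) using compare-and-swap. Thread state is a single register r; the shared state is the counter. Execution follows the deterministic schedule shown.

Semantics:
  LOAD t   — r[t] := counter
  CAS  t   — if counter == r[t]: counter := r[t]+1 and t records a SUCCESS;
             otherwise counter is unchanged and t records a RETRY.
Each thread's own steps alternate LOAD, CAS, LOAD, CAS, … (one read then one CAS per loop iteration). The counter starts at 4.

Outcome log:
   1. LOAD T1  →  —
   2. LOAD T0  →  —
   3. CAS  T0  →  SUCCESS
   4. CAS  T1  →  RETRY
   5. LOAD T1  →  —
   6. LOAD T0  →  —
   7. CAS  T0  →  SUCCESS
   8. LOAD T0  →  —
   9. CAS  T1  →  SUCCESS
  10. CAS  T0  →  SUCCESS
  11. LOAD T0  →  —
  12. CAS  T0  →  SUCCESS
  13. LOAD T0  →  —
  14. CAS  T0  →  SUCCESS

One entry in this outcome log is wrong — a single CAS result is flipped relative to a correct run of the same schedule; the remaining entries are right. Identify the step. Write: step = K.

step = 9

Re-executing:
#1 T1 reads 4
#2 T0 reads 4
#3 T0 CAS(4→5) writes; counter now 5
#4 T1 CAS(4→5) fails; counter now 5
#5 T1 reads 5
#6 T0 reads 5
#7 T0 CAS(5→6) writes; counter now 6
#8 T0 reads 6
#9 T1 CAS(5→6) fails; counter now 6
#10 T0 CAS(6→7) writes; counter now 7
#11 T0 reads 7
#12 T0 CAS(7→8) writes; counter now 8
#13 T0 reads 8
#14 T0 CAS(8→9) writes; counter now 9
Flip is step 9.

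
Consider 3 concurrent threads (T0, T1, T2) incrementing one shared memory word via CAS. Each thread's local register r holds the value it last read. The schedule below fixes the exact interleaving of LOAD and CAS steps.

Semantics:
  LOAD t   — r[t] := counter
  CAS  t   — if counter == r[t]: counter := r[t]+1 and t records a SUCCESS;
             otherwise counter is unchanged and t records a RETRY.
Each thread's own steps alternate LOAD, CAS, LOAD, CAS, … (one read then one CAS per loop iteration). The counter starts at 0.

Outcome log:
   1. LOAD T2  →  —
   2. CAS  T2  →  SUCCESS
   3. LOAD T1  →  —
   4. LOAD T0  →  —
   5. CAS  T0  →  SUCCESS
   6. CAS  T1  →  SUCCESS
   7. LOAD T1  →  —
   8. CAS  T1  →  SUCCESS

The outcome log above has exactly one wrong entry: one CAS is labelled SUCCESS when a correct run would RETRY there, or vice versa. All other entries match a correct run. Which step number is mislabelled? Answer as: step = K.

Reference trace:
step 1: T2 LOAD ⇒ load; ctr=0 reg=0
step 2: T2 CAS ⇒ ok; ctr=1 reg=0
step 3: T1 LOAD ⇒ load; ctr=1 reg=1
step 4: T0 LOAD ⇒ load; ctr=1 reg=1
step 5: T0 CAS ⇒ ok; ctr=2 reg=1
step 6: T1 CAS ⇒ retry; ctr=2 reg=1
step 7: T1 LOAD ⇒ load; ctr=2 reg=2
step 8: T1 CAS ⇒ ok; ctr=3 reg=2
Flip is step 6.

step = 6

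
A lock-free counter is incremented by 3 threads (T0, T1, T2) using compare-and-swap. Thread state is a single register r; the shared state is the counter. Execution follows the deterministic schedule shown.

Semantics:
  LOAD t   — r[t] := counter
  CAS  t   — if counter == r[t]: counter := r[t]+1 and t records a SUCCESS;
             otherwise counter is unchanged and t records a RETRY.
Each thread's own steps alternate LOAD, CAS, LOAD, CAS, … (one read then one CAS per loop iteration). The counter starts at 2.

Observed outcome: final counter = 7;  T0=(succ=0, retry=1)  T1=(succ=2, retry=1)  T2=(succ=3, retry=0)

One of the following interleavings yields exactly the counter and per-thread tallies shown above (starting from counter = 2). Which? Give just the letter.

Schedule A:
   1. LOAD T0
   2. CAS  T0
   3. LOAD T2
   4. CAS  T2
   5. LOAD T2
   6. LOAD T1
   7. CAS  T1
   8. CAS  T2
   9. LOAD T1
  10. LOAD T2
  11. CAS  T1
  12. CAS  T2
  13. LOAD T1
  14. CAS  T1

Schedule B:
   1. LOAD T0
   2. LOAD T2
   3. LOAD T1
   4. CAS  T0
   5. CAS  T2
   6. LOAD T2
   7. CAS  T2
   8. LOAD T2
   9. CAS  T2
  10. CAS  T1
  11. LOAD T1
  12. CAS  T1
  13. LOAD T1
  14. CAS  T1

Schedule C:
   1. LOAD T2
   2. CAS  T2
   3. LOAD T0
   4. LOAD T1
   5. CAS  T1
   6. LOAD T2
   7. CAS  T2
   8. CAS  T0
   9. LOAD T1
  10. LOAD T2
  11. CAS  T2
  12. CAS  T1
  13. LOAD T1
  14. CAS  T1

Simulating candidate C:
   1) LOAD T2:  M=2  r_T2=2
   2) CAS  T2:  M=3  r_T2=2 ✓
   3) LOAD T0:  M=3  r_T0=3
   4) LOAD T1:  M=3  r_T1=3
   5) CAS  T1:  M=4  r_T1=3 ✓
   6) LOAD T2:  M=4  r_T2=4
   7) CAS  T2:  M=5  r_T2=4 ✓
   8) CAS  T0:  M=5  r_T0=3 ✗
   9) LOAD T1:  M=5  r_T1=5
  10) LOAD T2:  M=5  r_T2=5
  11) CAS  T2:  M=6  r_T2=5 ✓
  12) CAS  T1:  M=6  r_T1=5 ✗
  13) LOAD T1:  M=6  r_T1=6
  14) CAS  T1:  M=7  r_T1=6 ✓

C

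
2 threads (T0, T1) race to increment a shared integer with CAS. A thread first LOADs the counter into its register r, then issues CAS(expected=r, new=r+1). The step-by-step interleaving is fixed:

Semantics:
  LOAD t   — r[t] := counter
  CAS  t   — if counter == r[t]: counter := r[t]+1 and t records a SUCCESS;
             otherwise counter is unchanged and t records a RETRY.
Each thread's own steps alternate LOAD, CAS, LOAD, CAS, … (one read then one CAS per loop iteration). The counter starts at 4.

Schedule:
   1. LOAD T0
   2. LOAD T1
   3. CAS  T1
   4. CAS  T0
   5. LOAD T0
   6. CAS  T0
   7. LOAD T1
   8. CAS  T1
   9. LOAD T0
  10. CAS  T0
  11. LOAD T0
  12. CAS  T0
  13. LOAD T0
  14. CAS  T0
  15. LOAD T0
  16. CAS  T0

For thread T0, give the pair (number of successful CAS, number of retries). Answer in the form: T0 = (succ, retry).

1. LOAD T0 → mem=4 r[T0]=4 [LOAD]
2. LOAD T1 → mem=4 r[T1]=4 [LOAD]
3. CAS T1 → mem=5 r[T1]=4 [OK]
4. CAS T0 → mem=5 r[T0]=4 [RETRY]
5. LOAD T0 → mem=5 r[T0]=5 [LOAD]
6. CAS T0 → mem=6 r[T0]=5 [OK]
7. LOAD T1 → mem=6 r[T1]=6 [LOAD]
8. CAS T1 → mem=7 r[T1]=6 [OK]
9. LOAD T0 → mem=7 r[T0]=7 [LOAD]
10. CAS T0 → mem=8 r[T0]=7 [OK]
11. LOAD T0 → mem=8 r[T0]=8 [LOAD]
12. CAS T0 → mem=9 r[T0]=8 [OK]
13. LOAD T0 → mem=9 r[T0]=9 [LOAD]
14. CAS T0 → mem=10 r[T0]=9 [OK]
15. LOAD T0 → mem=10 r[T0]=10 [LOAD]
16. CAS T0 → mem=11 r[T0]=10 [OK]

T0 = (5, 1)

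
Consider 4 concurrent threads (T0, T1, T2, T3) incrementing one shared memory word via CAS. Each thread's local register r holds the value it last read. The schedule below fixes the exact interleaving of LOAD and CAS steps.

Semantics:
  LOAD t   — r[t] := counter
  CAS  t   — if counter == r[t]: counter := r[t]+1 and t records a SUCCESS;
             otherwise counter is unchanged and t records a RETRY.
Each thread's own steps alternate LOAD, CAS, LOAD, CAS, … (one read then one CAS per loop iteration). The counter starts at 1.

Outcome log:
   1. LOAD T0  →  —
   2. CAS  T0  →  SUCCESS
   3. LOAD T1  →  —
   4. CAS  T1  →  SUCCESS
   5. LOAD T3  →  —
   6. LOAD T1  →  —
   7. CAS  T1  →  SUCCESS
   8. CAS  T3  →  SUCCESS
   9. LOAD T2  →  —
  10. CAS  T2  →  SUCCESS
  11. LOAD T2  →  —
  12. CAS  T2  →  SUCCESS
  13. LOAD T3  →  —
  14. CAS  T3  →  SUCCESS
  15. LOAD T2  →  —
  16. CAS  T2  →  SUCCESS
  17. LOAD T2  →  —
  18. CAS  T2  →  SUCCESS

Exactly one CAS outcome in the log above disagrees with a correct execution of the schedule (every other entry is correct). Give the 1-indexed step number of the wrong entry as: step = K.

step = 8

Correct run:
   1) LOAD T0:  M=1  r_T0=1
   2) CAS  T0:  M=2  r_T0=1 ✓
   3) LOAD T1:  M=2  r_T1=2
   4) CAS  T1:  M=3  r_T1=2 ✓
   5) LOAD T3:  M=3  r_T3=3
   6) LOAD T1:  M=3  r_T1=3
   7) CAS  T1:  M=4  r_T1=3 ✓
   8) CAS  T3:  M=4  r_T3=3 ✗
   9) LOAD T2:  M=4  r_T2=4
  10) CAS  T2:  M=5  r_T2=4 ✓
  11) LOAD T2:  M=5  r_T2=5
  12) CAS  T2:  M=6  r_T2=5 ✓
  13) LOAD T3:  M=6  r_T3=6
  14) CAS  T3:  M=7  r_T3=6 ✓
  15) LOAD T2:  M=7  r_T2=7
  16) CAS  T2:  M=8  r_T2=7 ✓
  17) LOAD T2:  M=8  r_T2=8
  18) CAS  T2:  M=9  r_T2=8 ✓
Mismatch at 8.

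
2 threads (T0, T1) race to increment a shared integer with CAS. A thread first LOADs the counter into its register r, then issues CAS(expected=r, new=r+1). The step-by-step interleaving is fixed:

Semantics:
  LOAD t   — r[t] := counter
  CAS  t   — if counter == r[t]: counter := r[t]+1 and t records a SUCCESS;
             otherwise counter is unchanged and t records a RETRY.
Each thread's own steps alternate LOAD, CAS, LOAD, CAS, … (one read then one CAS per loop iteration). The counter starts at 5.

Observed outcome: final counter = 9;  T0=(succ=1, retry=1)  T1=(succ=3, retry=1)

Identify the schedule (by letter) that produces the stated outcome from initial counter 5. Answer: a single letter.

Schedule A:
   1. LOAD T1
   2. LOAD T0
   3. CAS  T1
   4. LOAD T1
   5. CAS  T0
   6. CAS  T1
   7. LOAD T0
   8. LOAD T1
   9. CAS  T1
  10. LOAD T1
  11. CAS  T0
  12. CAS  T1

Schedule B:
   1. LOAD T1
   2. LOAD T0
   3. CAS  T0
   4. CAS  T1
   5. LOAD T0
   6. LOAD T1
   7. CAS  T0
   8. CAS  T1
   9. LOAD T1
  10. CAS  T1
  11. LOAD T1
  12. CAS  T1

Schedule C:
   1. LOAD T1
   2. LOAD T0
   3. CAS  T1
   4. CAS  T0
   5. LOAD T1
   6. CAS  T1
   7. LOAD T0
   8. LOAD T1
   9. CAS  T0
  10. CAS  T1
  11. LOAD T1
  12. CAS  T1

C

Run C:
1. LOAD T1 → mem=5 r[T1]=5 [LOAD]
2. LOAD T0 → mem=5 r[T0]=5 [LOAD]
3. CAS T1 → mem=6 r[T1]=5 [OK]
4. CAS T0 → mem=6 r[T0]=5 [RETRY]
5. LOAD T1 → mem=6 r[T1]=6 [LOAD]
6. CAS T1 → mem=7 r[T1]=6 [OK]
7. LOAD T0 → mem=7 r[T0]=7 [LOAD]
8. LOAD T1 → mem=7 r[T1]=7 [LOAD]
9. CAS T0 → mem=8 r[T0]=7 [OK]
10. CAS T1 → mem=8 r[T1]=7 [RETRY]
11. LOAD T1 → mem=8 r[T1]=8 [LOAD]
12. CAS T1 → mem=9 r[T1]=8 [OK]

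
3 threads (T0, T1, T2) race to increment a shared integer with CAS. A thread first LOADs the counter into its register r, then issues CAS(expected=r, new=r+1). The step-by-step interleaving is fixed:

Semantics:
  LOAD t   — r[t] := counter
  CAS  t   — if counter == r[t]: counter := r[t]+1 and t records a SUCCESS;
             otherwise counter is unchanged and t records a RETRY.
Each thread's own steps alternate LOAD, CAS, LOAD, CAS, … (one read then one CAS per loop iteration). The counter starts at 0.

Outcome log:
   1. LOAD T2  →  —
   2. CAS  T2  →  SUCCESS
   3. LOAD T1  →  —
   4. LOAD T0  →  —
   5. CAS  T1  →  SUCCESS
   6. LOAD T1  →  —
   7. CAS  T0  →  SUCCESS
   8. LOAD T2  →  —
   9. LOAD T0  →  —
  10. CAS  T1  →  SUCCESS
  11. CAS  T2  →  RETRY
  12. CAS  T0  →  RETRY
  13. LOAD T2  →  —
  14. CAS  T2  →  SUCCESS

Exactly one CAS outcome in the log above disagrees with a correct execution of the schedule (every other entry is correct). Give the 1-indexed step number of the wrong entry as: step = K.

Reference trace:
[1] T2.load  rd  (counter 0, T2.r 0)
[2] T2.cas  hit  (counter 1, T2.r 0)
[3] T1.load  rd  (counter 1, T1.r 1)
[4] T0.load  rd  (counter 1, T0.r 1)
[5] T1.cas  hit  (counter 2, T1.r 1)
[6] T1.load  rd  (counter 2, T1.r 2)
[7] T0.cas  miss  (counter 2, T0.r 1)
[8] T2.load  rd  (counter 2, T2.r 2)
[9] T0.load  rd  (counter 2, T0.r 2)
[10] T1.cas  hit  (counter 3, T1.r 2)
[11] T2.cas  miss  (counter 3, T2.r 2)
[12] T0.cas  miss  (counter 3, T0.r 2)
[13] T2.load  rd  (counter 3, T2.r 3)
[14] T2.cas  hit  (counter 4, T2.r 3)
Log disagrees first at step 7.

step = 7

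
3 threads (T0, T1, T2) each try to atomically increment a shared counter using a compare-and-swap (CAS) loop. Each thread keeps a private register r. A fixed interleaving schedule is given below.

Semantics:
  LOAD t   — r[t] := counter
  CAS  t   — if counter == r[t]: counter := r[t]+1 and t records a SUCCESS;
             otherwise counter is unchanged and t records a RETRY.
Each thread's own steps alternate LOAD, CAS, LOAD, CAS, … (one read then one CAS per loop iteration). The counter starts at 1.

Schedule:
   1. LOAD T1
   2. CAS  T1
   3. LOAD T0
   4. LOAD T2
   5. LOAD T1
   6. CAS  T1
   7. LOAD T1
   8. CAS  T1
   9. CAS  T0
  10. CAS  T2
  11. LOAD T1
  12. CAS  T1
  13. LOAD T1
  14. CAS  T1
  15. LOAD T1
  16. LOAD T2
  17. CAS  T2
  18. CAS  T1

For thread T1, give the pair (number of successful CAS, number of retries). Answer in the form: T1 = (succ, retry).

[1] T1.load  rd  (counter 1, T1.r 1)
[2] T1.cas  hit  (counter 2, T1.r 1)
[3] T0.load  rd  (counter 2, T0.r 2)
[4] T2.load  rd  (counter 2, T2.r 2)
[5] T1.load  rd  (counter 2, T1.r 2)
[6] T1.cas  hit  (counter 3, T1.r 2)
[7] T1.load  rd  (counter 3, T1.r 3)
[8] T1.cas  hit  (counter 4, T1.r 3)
[9] T0.cas  miss  (counter 4, T0.r 2)
[10] T2.cas  miss  (counter 4, T2.r 2)
[11] T1.load  rd  (counter 4, T1.r 4)
[12] T1.cas  hit  (counter 5, T1.r 4)
[13] T1.load  rd  (counter 5, T1.r 5)
[14] T1.cas  hit  (counter 6, T1.r 5)
[15] T1.load  rd  (counter 6, T1.r 6)
[16] T2.load  rd  (counter 6, T2.r 6)
[17] T2.cas  hit  (counter 7, T2.r 6)
[18] T1.cas  miss  (counter 7, T1.r 6)

T1 = (5, 1)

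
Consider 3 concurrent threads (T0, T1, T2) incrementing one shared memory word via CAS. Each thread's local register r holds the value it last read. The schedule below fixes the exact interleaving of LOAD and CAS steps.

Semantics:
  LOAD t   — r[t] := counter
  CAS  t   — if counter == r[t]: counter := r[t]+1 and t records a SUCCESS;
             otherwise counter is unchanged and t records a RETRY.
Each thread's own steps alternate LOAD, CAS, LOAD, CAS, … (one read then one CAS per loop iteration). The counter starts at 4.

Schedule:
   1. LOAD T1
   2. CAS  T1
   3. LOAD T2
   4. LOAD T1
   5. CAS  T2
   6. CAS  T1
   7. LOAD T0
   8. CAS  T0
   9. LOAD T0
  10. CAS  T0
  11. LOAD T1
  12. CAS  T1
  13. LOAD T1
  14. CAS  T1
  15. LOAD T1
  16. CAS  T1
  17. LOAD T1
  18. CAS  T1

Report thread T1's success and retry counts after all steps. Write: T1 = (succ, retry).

   1) LOAD T1:  M=4  r_T1=4
   2) CAS  T1:  M=5  r_T1=4 ✓
   3) LOAD T2:  M=5  r_T2=5
   4) LOAD T1:  M=5  r_T1=5
   5) CAS  T2:  M=6  r_T2=5 ✓
   6) CAS  T1:  M=6  r_T1=5 ✗
   7) LOAD T0:  M=6  r_T0=6
   8) CAS  T0:  M=7  r_T0=6 ✓
   9) LOAD T0:  M=7  r_T0=7
  10) CAS  T0:  M=8  r_T0=7 ✓
  11) LOAD T1:  M=8  r_T1=8
  12) CAS  T1:  M=9  r_T1=8 ✓
  13) LOAD T1:  M=9  r_T1=9
  14) CAS  T1:  M=10  r_T1=9 ✓
  15) LOAD T1:  M=10  r_T1=10
  16) CAS  T1:  M=11  r_T1=10 ✓
  17) LOAD T1:  M=11  r_T1=11
  18) CAS  T1:  M=12  r_T1=11 ✓

T1 = (5, 1)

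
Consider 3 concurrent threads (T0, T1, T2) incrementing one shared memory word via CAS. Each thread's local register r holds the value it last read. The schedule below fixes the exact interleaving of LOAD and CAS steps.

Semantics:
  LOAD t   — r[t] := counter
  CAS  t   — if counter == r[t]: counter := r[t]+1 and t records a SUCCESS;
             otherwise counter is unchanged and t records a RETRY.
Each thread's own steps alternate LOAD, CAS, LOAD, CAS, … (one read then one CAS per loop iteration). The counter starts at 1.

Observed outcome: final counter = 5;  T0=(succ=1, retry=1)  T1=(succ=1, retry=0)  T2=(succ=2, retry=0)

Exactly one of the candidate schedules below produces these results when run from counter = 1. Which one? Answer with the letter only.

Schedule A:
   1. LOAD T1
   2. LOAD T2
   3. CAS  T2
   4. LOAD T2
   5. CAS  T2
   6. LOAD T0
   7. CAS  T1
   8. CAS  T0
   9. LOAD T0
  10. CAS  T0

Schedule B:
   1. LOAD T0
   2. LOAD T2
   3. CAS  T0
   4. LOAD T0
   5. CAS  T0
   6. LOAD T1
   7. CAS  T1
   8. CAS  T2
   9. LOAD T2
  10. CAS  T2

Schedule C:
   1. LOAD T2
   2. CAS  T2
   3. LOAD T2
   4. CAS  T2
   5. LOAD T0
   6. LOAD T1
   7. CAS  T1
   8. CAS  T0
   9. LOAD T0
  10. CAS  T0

C

Run C:
#1 T2 reads 1
#2 T2 CAS(1→2) writes; counter now 2
#3 T2 reads 2
#4 T2 CAS(2→3) writes; counter now 3
#5 T0 reads 3
#6 T1 reads 3
#7 T1 CAS(3→4) writes; counter now 4
#8 T0 CAS(3→4) fails; counter now 4
#9 T0 reads 4
#10 T0 CAS(4→5) writes; counter now 5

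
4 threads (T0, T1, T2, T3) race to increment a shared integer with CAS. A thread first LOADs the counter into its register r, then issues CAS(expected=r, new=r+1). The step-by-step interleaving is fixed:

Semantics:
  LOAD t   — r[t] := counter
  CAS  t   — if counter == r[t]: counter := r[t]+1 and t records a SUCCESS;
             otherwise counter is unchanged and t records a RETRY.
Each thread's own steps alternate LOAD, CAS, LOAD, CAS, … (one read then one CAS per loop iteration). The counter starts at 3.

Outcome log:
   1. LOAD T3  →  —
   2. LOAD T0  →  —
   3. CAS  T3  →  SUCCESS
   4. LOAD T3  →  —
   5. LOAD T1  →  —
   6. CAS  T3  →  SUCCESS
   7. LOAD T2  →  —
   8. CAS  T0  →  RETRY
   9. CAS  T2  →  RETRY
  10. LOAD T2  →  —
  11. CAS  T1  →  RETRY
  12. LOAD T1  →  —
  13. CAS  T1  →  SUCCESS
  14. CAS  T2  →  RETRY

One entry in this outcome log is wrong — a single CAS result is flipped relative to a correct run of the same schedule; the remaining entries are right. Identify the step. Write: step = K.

Correct run:
#1 T3 reads 3
#2 T0 reads 3
#3 T3 CAS(3→4) writes; counter now 4
#4 T3 reads 4
#5 T1 reads 4
#6 T3 CAS(4→5) writes; counter now 5
#7 T2 reads 5
#8 T0 CAS(3→4) fails; counter now 5
#9 T2 CAS(5→6) writes; counter now 6
#10 T2 reads 6
#11 T1 CAS(4→5) fails; counter now 6
#12 T1 reads 6
#13 T1 CAS(6→7) writes; counter now 7
#14 T2 CAS(6→7) fails; counter now 7
Log disagrees first at step 9.

step = 9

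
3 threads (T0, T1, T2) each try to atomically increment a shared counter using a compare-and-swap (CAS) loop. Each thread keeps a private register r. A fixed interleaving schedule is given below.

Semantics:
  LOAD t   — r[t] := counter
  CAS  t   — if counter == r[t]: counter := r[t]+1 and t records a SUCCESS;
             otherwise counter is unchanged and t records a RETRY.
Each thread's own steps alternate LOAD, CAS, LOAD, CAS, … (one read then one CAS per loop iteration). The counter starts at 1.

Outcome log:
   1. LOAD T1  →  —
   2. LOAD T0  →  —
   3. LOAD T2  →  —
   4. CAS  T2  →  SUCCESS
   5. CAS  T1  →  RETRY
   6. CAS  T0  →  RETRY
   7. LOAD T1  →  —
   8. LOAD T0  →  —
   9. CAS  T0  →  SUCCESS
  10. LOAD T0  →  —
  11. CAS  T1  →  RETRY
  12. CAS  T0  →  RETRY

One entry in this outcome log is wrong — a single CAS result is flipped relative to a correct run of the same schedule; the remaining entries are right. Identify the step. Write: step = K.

step = 12

Correct run:
   1) LOAD T1:  M=1  r_T1=1
   2) LOAD T0:  M=1  r_T0=1
   3) LOAD T2:  M=1  r_T2=1
   4) CAS  T2:  M=2  r_T2=1 ✓
   5) CAS  T1:  M=2  r_T1=1 ✗
   6) CAS  T0:  M=2  r_T0=1 ✗
   7) LOAD T1:  M=2  r_T1=2
   8) LOAD T0:  M=2  r_T0=2
   9) CAS  T0:  M=3  r_T0=2 ✓
  10) LOAD T0:  M=3  r_T0=3
  11) CAS  T1:  M=3  r_T1=2 ✗
  12) CAS  T0:  M=4  r_T0=3 ✓
Mismatch at 12.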